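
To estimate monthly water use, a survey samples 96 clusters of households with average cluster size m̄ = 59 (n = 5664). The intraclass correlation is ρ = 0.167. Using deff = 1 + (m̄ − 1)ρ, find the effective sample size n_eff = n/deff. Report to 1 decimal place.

deff = 1 + (59 − 1)·0.167 = 1 + 9.686 = 10.686.
n_eff = 5664 / 10.686 = 530.0.

530.0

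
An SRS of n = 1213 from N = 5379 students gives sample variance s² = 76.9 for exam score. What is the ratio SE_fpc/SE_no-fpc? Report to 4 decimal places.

0.8801

f = n/N = 1213/5379 = 0.22550660.
SE_no-fpc = √(s²/n) = 0.25178669; SE_fpc = √((1−f)s²/n) = 0.22158565.
Ratio = √(1−f) = 0.88005307.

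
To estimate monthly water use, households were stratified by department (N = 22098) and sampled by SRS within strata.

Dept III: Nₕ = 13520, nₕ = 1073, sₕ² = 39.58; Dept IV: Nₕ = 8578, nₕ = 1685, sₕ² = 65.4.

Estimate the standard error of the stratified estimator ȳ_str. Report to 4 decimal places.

0.1320

Var(ȳ_str) = Σₕ Wₕ²(1 − fₕ)sₕ²/nₕ with Wₕ = Nₕ/N, N = 22098.
Dept III: Wₕ = 0.61182007; term = 0.61182007²·(1 − 0.07936391)·39.58/1073 = 0.012711931.
Dept IV: Wₕ = 0.38817993; term = 0.38817993²·(1 − 0.19643273)·65.4/1685 = 0.0046996577.
Sum = 0.017411589.
SE = √(0.017411589) = 0.1320.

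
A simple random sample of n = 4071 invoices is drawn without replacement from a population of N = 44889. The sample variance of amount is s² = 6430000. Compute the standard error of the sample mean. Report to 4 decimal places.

37.8975

Under SRS without replacement, Var(ȳ) = (1 − f)·s²/n with f = n/N = 4071/44889 = 0.09069037.
Var(ȳ) = (1 − 0.09069037)·6430000/4071 = 0.90930963·1579.4645 = 1436.2223.
SE(ȳ) = √(1436.2223) = 37.8975.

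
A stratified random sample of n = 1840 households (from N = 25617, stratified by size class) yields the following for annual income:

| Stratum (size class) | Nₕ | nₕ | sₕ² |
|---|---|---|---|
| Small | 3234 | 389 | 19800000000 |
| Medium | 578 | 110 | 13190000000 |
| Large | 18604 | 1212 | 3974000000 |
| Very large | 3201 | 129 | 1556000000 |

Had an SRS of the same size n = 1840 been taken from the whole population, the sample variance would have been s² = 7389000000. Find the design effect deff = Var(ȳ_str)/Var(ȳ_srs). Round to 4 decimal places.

Var(ȳ_str) = Σ Wₕ²(1−fₕ)sₕ²/nₕ with Wₕ = Nₕ/25617:
  Small: (3234/25617)²·(1−389/3234)·19800000000/389 = 713643.54
  Medium: (578/25617)²·(1−110/578)·13190000000/110 = 49427.571
  Large: (18604/25617)²·(1−1212/18604)·3974000000/1212 = 1.6166819 × 10^6
  Very large: (3201/25617)²·(1−129/3201)·1556000000/129 = 180746.64
  → Var(ȳ_str) = 2.5604997 × 10^6.
Var(ȳ_srs) = (1 − 1840/25617)·7389000000/1840 = 3.7273196 × 10^6.
deff = (2.5604997 × 10^6) / (3.7273196 × 10^6) = 0.6870.

0.6870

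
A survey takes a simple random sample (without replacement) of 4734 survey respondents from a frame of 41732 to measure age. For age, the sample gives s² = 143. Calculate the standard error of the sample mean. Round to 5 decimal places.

Under SRS without replacement, Var(ȳ) = (1 − f)·s²/n with f = n/N = 4734/41732 = 0.11343813.
Var(ȳ) = (1 − 0.11343813)·143/4734 = 0.88656187·0.030207013 = 0.026780386.
SE(ȳ) = √(0.026780386) = 0.16365.

0.16365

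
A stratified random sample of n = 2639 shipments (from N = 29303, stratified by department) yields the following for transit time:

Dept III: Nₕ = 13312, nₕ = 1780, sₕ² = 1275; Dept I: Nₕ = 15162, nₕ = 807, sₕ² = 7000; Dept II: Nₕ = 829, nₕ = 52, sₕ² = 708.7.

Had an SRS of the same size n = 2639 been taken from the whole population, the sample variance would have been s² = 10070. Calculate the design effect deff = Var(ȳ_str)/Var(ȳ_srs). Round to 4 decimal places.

0.6730

Var(ȳ_str) = Σ Wₕ²(1−fₕ)sₕ²/nₕ with Wₕ = Nₕ/29303:
  Dept III: (13312/29303)²·(1−1780/13312)·1275/1780 = 0.12806013
  Dept I: (15162/29303)²·(1−807/15162)·7000/807 = 2.1986699
  Dept II: (829/29303)²·(1−52/829)·708.7/52 = 0.010223756
  → Var(ȳ_str) = 2.3369538.
Var(ȳ_srs) = (1 − 2639/29303)·10070/2639 = 3.4721885.
deff = 2.3369538 / 3.4721885 = 0.6730.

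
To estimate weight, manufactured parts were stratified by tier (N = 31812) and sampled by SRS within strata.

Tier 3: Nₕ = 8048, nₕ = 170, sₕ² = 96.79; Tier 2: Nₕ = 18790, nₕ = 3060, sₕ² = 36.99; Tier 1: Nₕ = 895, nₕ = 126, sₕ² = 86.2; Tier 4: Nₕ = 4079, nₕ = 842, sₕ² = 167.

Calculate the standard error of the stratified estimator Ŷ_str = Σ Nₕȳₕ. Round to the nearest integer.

Var(Ŷ_str) = Σₕ Nₕ²(1 − fₕ)sₕ²/nₕ.
Tier 3: 8048²·(1 − 170/8048)·96.79/170 = 3.6098197 × 10^7.
Tier 2: 18790²·(1 − 3060/18790)·36.99/3060 = 3.5728798 × 10^6.
Tier 1: 895²·(1 − 126/895)·86.2/126 = 470853.82.
Tier 4: 4079²·(1 − 842/4079)·167/842 = 2.6187907 × 10^6.
Sum = 4.2760721 × 10^7.
SE = √(4.2760721 × 10^7) = 6539.

6539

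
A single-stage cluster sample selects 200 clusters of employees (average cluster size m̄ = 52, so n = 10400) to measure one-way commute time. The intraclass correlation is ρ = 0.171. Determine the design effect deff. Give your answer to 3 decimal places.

9.721

deff = 1 + (52 − 1)·0.171 = 1 + 8.721 = 9.721.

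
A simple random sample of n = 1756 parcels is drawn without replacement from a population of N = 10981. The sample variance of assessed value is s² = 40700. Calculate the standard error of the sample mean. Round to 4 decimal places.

Under SRS without replacement, Var(ȳ) = (1 − f)·s²/n with f = n/N = 1756/10981 = 0.15991258.
Var(ȳ) = (1 − 0.15991258)·40700/1756 = 0.84008742·23.177677 = 19.471275.
SE(ȳ) = √(19.471275) = 4.4126.

4.4126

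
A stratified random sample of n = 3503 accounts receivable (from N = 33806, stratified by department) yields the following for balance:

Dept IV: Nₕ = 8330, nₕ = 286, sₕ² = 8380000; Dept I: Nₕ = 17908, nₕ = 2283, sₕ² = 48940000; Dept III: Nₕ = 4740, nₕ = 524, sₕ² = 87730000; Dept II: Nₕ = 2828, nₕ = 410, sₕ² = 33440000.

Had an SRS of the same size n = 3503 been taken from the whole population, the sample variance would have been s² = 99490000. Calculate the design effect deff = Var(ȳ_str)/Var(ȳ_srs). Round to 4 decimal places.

Var(ȳ_str) = Σ Wₕ²(1−fₕ)sₕ²/nₕ with Wₕ = Nₕ/33806:
  Dept IV: (8330/33806)²·(1−286/8330)·8380000/286 = 1717.938
  Dept I: (17908/33806)²·(1−2283/17908)·48940000/2283 = 5248.5289
  Dept III: (4740/33806)²·(1−524/4740)·87730000/524 = 2927.5762
  Dept II: (2828/33806)²·(1−410/2828)·33440000/410 = 488.01204
  → Var(ȳ_str) = 10382.055.
Var(ȳ_srs) = (1 − 3503/33806)·99490000/3503 = 25458.402.
deff = 10382.055 / 25458.402 = 0.4078.

0.4078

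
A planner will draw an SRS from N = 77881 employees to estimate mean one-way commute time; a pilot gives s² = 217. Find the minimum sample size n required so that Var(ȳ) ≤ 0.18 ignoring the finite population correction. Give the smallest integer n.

Without fpc, n₀ = s²/D = 217/0.18 = 1205.5556.
Rounding up, n = 1206.

1206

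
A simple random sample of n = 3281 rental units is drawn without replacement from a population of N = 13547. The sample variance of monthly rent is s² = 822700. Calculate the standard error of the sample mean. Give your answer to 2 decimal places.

13.78

Under SRS without replacement, Var(ȳ) = (1 − f)·s²/n with f = n/N = 3281/13547 = 0.24219384.
Var(ȳ) = (1 − 0.24219384)·822700/3281 = 0.75780616·250.74672 = 190.01741.
SE(ȳ) = √(190.01741) = 13.78.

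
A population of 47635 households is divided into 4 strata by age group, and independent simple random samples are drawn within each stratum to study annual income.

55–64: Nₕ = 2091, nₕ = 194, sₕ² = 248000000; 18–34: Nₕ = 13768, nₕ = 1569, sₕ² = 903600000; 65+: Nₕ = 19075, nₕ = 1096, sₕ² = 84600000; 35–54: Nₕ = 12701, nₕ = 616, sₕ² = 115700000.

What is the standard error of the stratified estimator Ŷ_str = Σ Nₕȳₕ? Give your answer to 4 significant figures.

1.253 × 10^7

Var(Ŷ_str) = Σₕ Nₕ²(1 − fₕ)sₕ²/nₕ.
55–64: 2091²·(1 − 194/2091)·248000000/194 = 5.0707397 × 10^12.
18–34: 13768²·(1 − 1569/13768)·903600000/1569 = 9.6727145 × 10^13.
65+: 19075²·(1 − 1096/19075)·84600000/1096 = 2.6472191 × 10^13.
35–54: 12701²·(1 − 616/12701)·115700000/616 = 2.8829507 × 10^13.
Sum = 1.5709958 × 10^14.
SE = √(1.5709958 × 10^14) = 1.253 × 10^7.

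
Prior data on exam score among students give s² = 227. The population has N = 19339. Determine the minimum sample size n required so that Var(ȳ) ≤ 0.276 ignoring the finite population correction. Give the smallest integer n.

Without fpc, n₀ = s²/D = 227/0.276 = 822.4638.
Rounding up, n = 823.

823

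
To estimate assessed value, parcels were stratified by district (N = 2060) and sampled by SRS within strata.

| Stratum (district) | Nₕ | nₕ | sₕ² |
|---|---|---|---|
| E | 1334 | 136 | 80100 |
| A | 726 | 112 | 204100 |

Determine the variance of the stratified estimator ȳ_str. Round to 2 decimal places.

Var(ȳ_str) = Σₕ Wₕ²(1 − fₕ)sₕ²/nₕ with Wₕ = Nₕ/N, N = 2060.
E: Wₕ = 0.64757282; term = 0.64757282²·(1 − 0.10194903)·80100/136 = 221.80525.
A: Wₕ = 0.35242718; term = 0.35242718²·(1 − 0.15426997)·204100/112 = 191.42362.
Sum = 413.22887.

413.23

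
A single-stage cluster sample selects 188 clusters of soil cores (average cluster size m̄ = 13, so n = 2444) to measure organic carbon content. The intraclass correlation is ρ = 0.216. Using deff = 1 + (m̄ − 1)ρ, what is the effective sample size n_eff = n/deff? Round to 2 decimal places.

deff = 1 + (13 − 1)·0.216 = 1 + 2.592 = 3.592.
n_eff = 2444 / 3.592 = 680.40.

680.40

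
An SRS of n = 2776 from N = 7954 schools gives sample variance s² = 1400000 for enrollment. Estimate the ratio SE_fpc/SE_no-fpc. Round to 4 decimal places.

f = n/N = 2776/7954 = 0.34900679.
SE_no-fpc = √(s²/n) = 22.457132; SE_fpc = √((1−f)s²/n) = 18.119346.
Ratio = √(1−f) = 0.80684150.

0.8068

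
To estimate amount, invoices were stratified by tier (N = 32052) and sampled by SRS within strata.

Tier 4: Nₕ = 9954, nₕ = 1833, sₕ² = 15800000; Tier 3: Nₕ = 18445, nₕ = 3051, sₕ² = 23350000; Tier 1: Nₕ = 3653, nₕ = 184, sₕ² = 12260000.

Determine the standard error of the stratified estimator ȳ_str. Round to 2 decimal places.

60.13

Var(ȳ_str) = Σₕ Wₕ²(1 − fₕ)sₕ²/nₕ with Wₕ = Nₕ/N, N = 32052.
Tier 4: Wₕ = 0.31055784; term = 0.31055784²·(1 − 0.18414708)·15800000/1833 = 678.25265.
Tier 3: Wₕ = 0.57547111; term = 0.57547111²·(1 − 0.16541068)·23350000/3051 = 2115.2639.
Tier 1: Wₕ = 0.11397105; term = 0.11397105²·(1 − 0.05036956)·12260000/184 = 821.89502.
Sum = 3615.4116.
SE = √(3615.4116) = 60.13.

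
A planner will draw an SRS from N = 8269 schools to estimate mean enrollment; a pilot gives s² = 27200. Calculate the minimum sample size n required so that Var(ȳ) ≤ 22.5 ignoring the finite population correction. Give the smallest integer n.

1209

Without fpc, n₀ = s²/D = 27200/22.5 = 1208.8889.
Rounding up, n = 1209.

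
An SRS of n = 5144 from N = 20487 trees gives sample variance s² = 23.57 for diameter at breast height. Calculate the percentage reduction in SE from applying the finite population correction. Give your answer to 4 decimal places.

f = n/N = 5144/20487 = 0.25108605.
SE_no-fpc = √(s²/n) = 0.067690748; SE_fpc = √((1−f)s²/n) = 0.058579447.
Ratio = √(1−f) = 0.86539814. Reduction = 100·(1 − 0.86539814) = 13.4602%.

13.4602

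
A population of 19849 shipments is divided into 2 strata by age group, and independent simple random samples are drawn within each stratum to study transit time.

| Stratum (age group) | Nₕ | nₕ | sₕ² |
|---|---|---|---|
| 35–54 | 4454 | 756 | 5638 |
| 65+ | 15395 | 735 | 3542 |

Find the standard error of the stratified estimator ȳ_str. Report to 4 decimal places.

Var(ȳ_str) = Σₕ Wₕ²(1 − fₕ)sₕ²/nₕ with Wₕ = Nₕ/N, N = 19849.
35–54: Wₕ = 0.22439418; term = 0.22439418²·(1 − 0.16973507)·5638/756 = 0.31177632.
65+: Wₕ = 0.77560582; term = 0.77560582²·(1 − 0.04774277)·3542/735 = 2.7605627.
Sum = 3.072339.
SE = √(3.072339) = 1.7528.

1.7528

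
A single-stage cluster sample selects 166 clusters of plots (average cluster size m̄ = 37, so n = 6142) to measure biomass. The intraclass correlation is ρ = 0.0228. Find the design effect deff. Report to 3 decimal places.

1.821

deff = 1 + (37 − 1)·0.0228 = 1 + 0.8208 = 1.8208.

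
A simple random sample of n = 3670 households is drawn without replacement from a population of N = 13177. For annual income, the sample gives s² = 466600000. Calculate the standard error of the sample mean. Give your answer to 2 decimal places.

Under SRS without replacement, Var(ȳ) = (1 − f)·s²/n with f = n/N = 3670/13177 = 0.27851560.
Var(ȳ) = (1 − 0.27851560)·466600000/3670 = 0.72148440·127138.96 = 91728.78.
SE(ȳ) = √(91728.78) = 302.87.

302.87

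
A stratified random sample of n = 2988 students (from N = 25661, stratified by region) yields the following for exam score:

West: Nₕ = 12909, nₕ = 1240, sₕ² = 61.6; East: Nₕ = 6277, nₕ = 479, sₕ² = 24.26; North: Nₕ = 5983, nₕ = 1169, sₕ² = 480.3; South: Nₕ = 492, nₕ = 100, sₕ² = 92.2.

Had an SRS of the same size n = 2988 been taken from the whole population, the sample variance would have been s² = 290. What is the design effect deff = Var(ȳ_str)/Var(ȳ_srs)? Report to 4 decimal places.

Var(ȳ_str) = Σ Wₕ²(1−fₕ)sₕ²/nₕ with Wₕ = Nₕ/25661:
  West: (12909/25661)²·(1−1240/12909)·61.6/1240 = 0.01136418
  East: (6277/25661)²·(1−479/6277)·24.26/479 = 0.0027992293
  North: (5983/25661)²·(1−1169/5983)·480.3/1169 = 0.017971156
  South: (492/25661)²·(1−100/492)·92.2/100 = 2.7004425 × 10^-4
  → Var(ȳ_str) = 0.03240461.
Var(ȳ_srs) = (1 − 2988/25661)·290/2988 = 0.08575369.
deff = 0.03240461 / 0.08575369 = 0.3779.

0.3779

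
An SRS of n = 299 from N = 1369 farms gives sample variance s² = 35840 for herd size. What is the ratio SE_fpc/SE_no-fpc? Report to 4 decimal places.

0.8841

f = n/N = 299/1369 = 0.21840760.
SE_no-fpc = √(s²/n) = 10.948343; SE_fpc = √((1−f)s²/n) = 9.6791801.
Ratio = √(1−f) = 0.88407715.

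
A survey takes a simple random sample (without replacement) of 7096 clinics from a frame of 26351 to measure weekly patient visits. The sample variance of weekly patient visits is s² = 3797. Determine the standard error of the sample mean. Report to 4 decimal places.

Under SRS without replacement, Var(ȳ) = (1 − f)·s²/n with f = n/N = 7096/26351 = 0.26928769.
Var(ȳ) = (1 − 0.26928769)·3797/7096 = 0.73071231·0.53509019 = 0.39099699.
SE(ȳ) = √(0.39099699) = 0.6253.

0.6253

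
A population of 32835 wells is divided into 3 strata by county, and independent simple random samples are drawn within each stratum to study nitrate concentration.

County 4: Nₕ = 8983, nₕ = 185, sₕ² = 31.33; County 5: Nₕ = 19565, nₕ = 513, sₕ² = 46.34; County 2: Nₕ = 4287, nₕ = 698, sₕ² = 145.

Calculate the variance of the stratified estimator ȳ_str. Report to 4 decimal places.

Var(ȳ_str) = Σₕ Wₕ²(1 − fₕ)sₕ²/nₕ with Wₕ = Nₕ/N, N = 32835.
County 4: Wₕ = 0.27358002; term = 0.27358002²·(1 − 0.02059446)·31.33/185 = 0.012414236.
County 5: Wₕ = 0.59585808; term = 0.59585808²·(1 − 0.02622029)·46.34/513 = 0.031230939.
County 2: Wₕ = 0.13056190; term = 0.13056190²·(1 − 0.16281782)·145/698 = 0.0029645957.
Sum = 0.046609771.

0.0466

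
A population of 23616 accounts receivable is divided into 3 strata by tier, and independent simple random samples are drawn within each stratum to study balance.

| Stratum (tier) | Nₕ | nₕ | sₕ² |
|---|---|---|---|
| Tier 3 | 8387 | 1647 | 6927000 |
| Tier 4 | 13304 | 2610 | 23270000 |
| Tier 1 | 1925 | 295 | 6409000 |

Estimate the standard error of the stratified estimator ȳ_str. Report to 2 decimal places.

Var(ȳ_str) = Σₕ Wₕ²(1 − fₕ)sₕ²/nₕ with Wₕ = Nₕ/N, N = 23616.
Tier 3: Wₕ = 0.35514058; term = 0.35514058²·(1 − 0.19637534)·6927000/1647 = 426.2903.
Tier 4: Wₕ = 0.56334688; term = 0.56334688²·(1 − 0.19618160)·23270000/2610 = 2274.3935.
Tier 1: Wₕ = 0.08151253; term = 0.08151253²·(1 − 0.15324675)·6409000/295 = 122.2289.
Sum = 2822.9127.
SE = √(2822.9127) = 53.13.

53.13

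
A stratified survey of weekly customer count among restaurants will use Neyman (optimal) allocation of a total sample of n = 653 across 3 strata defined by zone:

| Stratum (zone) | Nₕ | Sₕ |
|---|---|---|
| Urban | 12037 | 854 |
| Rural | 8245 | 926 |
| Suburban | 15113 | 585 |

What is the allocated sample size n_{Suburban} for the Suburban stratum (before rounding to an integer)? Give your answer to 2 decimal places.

Neyman allocation: nₕ = n·NₕSₕ / Σⱼ NⱼSⱼ.
Σ NⱼSⱼ = 12037·854 + 8245·926 + 15113·585 = 2.6755573 × 10^7.
n_{Suburban} = 653·15113·585 / (2.6755573 × 10^7) = 215.78.

215.78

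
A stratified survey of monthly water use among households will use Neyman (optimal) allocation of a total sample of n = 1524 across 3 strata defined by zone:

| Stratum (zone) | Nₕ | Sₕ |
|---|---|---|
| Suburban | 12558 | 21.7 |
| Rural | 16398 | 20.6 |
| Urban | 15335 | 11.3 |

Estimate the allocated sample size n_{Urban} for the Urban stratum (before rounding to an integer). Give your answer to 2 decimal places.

Neyman allocation: nₕ = n·NₕSₕ / Σⱼ NⱼSⱼ.
Σ NⱼSⱼ = 12558·21.7 + 16398·20.6 + 15335·11.3 = 783592.9.
n_{Urban} = 1524·15335·11.3 / 783592.9 = 337.02.

337.02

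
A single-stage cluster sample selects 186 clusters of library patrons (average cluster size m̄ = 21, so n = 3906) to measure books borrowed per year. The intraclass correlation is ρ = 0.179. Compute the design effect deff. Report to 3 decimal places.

deff = 1 + (21 − 1)·0.179 = 1 + 3.58 = 4.58.

4.580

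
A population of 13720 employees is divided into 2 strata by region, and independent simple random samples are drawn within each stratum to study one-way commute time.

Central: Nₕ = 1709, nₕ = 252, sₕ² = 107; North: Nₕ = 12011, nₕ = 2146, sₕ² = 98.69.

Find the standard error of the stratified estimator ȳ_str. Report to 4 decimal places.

0.1859

Var(ȳ_str) = Σₕ Wₕ²(1 − fₕ)sₕ²/nₕ with Wₕ = Nₕ/N, N = 13720.
Central: Wₕ = 0.12456268; term = 0.12456268²·(1 − 0.14745465)·107/252 = 0.0056166405.
North: Wₕ = 0.87543732; term = 0.87543732²·(1 − 0.17866955)·98.69/2146 = 0.028947527.
Sum = 0.034564168.
SE = √(0.034564168) = 0.1859.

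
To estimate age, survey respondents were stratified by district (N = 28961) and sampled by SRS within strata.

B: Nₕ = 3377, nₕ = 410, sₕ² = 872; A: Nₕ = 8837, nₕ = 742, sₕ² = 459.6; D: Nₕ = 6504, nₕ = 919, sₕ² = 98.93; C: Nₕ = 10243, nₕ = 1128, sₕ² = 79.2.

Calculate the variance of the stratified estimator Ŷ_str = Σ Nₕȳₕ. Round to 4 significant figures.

Var(Ŷ_str) = Σₕ Nₕ²(1 − fₕ)sₕ²/nₕ.
B: 3377²·(1 − 410/3377)·872/410 = 2.1309891 × 10^7.
A: 8837²·(1 − 742/8837)·459.6/742 = 4.4309599 × 10^7.
D: 6504²·(1 − 919/6504)·98.93/919 = 3.9103552 × 10^6.
C: 10243²·(1 − 1128/10243)·79.2/1128 = 6.555411 × 10^6.
Sum = 7.6085256 × 10^7.

7.609 × 10^7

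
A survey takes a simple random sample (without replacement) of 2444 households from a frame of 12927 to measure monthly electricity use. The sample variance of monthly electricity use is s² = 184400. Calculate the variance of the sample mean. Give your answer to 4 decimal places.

61.1854

Under SRS without replacement, Var(ȳ) = (1 − f)·s²/n with f = n/N = 2444/12927 = 0.18906165.
Var(ȳ) = (1 − 0.18906165)·184400/2444 = 0.81093835·75.450082 = 61.185365.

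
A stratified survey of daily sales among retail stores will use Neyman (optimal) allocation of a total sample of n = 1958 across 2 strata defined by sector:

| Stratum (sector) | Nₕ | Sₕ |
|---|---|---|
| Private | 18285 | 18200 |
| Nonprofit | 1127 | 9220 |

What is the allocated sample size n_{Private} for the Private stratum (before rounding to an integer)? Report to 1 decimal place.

Neyman allocation: nₕ = n·NₕSₕ / Σⱼ NⱼSⱼ.
Σ NⱼSⱼ = 18285·18200 + 1127·9220 = 3.4317794 × 10^8.
n_{Private} = 1958·18285·18200 / (3.4317794 × 10^8) = 1898.7.

1898.7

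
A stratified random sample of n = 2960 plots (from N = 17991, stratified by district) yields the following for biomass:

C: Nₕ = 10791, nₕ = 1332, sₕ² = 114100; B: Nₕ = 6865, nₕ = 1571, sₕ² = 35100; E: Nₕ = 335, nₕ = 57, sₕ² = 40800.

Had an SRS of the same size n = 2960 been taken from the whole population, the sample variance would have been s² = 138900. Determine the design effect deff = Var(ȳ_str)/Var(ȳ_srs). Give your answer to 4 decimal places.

Var(ȳ_str) = Σ Wₕ²(1−fₕ)sₕ²/nₕ with Wₕ = Nₕ/17991:
  C: (10791/17991)²·(1−1332/10791)·114100/1332 = 27.013306
  B: (6865/17991)²·(1−1571/6865)·35100/1571 = 2.5086773
  E: (335/17991)²·(1−57/335)·40800/57 = 0.20595119
  → Var(ȳ_str) = 29.727934.
Var(ȳ_srs) = (1 − 2960/17991)·138900/2960 = 39.205149.
deff = 29.727934 / 39.205149 = 0.7583.

0.7583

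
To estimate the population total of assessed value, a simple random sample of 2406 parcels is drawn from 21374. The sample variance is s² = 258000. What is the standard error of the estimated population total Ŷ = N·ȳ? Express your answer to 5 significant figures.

208500

Var(Ŷ) = N²·Var(ȳ) = N²·(1 − n/N)·s²/n.
f = 2406/21374 = 0.11256667; Var(ȳ) = 0.88743333·258000/2406 = 95.16118.
Var(Ŷ) = 21374² · 95.16118 = 4.3474183 × 10^10.
SE(Ŷ) = √(4.3474183 × 10^10) = 208500.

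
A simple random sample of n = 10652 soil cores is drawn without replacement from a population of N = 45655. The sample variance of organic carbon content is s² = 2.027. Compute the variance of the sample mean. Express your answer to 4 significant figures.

1.459 × 10^-4

Under SRS without replacement, Var(ȳ) = (1 − f)·s²/n with f = n/N = 10652/45655 = 0.23331508.
Var(ȳ) = (1 − 0.23331508)·2.027/10652 = 0.76668492·1.902929 × 10^-4 = 1.458947 × 10^-4.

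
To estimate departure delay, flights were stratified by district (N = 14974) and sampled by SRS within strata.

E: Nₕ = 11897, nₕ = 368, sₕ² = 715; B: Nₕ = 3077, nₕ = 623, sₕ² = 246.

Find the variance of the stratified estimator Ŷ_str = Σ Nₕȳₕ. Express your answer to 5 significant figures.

Var(Ŷ_str) = Σₕ Nₕ²(1 − fₕ)sₕ²/nₕ.
E: 11897²·(1 − 368/11897)·715/368 = 2.6649393 × 10^8.
B: 3077²·(1 − 623/3077)·246/623 = 2.9815982 × 10^6.
Sum = 2.6947553 × 10^8.

2.6948 × 10^8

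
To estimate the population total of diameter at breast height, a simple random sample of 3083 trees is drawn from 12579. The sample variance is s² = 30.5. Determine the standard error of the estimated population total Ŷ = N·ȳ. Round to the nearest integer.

1087

Var(Ŷ) = N²·Var(ȳ) = N²·(1 − n/N)·s²/n.
f = 3083/12579 = 0.24509102; Var(ȳ) = 0.75490898·30.5/3083 = 0.0074682854.
Var(Ŷ) = 12579² · 0.0074682854 = 1.1817161 × 10^6.
SE(Ŷ) = √(1.1817161 × 10^6) = 1087.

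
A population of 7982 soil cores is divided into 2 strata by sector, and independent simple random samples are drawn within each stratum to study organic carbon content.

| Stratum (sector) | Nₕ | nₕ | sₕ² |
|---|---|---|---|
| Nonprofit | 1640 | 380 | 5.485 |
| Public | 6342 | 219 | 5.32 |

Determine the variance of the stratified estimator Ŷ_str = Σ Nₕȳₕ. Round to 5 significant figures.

973140

Var(Ŷ_str) = Σₕ Nₕ²(1 − fₕ)sₕ²/nₕ.
Nonprofit: 1640²·(1 − 380/1640)·5.485/380 = 29826.853.
Public: 6342²·(1 − 219/6342)·5.32/219 = 943317.77.
Sum = 973144.62.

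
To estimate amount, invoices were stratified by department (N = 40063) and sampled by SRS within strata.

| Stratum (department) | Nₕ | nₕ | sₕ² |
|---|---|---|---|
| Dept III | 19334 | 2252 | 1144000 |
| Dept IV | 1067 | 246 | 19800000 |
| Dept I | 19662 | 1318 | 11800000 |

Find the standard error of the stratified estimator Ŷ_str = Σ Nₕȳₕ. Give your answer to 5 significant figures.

1.8621 × 10^6

Var(Ŷ_str) = Σₕ Nₕ²(1 − fₕ)sₕ²/nₕ.
Dept III: 19334²·(1 − 2252/19334)·1144000/2252 = 1.6777145 × 10^11.
Dept IV: 1067²·(1 − 246/1067)·19800000/246 = 7.050788 × 10^10.
Dept I: 19662²·(1 − 1318/19662)·11800000/1318 = 3.2291508 × 10^12.
Sum = 3.4674301 × 10^12.
SE = √(3.4674301 × 10^12) = 1.8621 × 10^6.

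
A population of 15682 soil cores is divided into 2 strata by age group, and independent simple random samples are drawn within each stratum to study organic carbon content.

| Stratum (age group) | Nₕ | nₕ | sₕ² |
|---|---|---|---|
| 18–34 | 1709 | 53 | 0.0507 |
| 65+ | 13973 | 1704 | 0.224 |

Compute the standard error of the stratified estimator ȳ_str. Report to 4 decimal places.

Var(ȳ_str) = Σₕ Wₕ²(1 − fₕ)sₕ²/nₕ with Wₕ = Nₕ/N, N = 15682.
18–34: Wₕ = 0.10897845; term = 0.10897845²·(1 − 0.03101229)·0.0507/53 = 1.1008587 × 10^-5.
65+: Wₕ = 0.89102155; term = 0.89102155²·(1 − 0.12194947)·0.224/1704 = 9.1637737 × 10^-5.
Sum = 1.0264632 × 10^-4.
SE = √(1.0264632 × 10^-4) = 0.0101.

0.0101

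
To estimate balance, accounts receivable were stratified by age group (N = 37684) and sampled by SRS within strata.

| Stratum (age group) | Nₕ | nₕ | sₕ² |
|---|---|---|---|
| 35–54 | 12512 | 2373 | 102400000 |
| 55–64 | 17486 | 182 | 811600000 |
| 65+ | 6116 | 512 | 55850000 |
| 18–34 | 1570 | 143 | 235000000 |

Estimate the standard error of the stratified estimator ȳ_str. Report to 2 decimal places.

979.40

Var(ȳ_str) = Σₕ Wₕ²(1 − fₕ)sₕ²/nₕ with Wₕ = Nₕ/N, N = 37684.
35–54: Wₕ = 0.33202420; term = 0.33202420²·(1 − 0.18965793)·102400000/2373 = 3854.8731.
55–64: Wₕ = 0.46401656; term = 0.46401656²·(1 − 0.01040833)·811600000/182 = 950153.21.
65+: Wₕ = 0.16229700; term = 0.16229700²·(1 − 0.08371485)·55850000/512 = 2632.721.
18–34: Wₕ = 0.04166224; term = 0.04166224²·(1 − 0.09108280)·235000000/143 = 2592.6355.
Sum = 959233.44.
SE = √(959233.44) = 979.40.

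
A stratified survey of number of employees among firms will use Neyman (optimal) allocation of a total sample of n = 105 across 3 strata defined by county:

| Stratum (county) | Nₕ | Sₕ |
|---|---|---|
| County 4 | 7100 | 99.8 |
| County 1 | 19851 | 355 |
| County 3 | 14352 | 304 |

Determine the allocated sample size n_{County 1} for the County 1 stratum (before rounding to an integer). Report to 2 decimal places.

Neyman allocation: nₕ = n·NₕSₕ / Σⱼ NⱼSⱼ.
Σ NⱼSⱼ = 7100·99.8 + 19851·355 + 14352·304 = 1.2118693 × 10^7.
n_{County 1} = 105·19851·355 / (1.2118693 × 10^7) = 61.06.

61.06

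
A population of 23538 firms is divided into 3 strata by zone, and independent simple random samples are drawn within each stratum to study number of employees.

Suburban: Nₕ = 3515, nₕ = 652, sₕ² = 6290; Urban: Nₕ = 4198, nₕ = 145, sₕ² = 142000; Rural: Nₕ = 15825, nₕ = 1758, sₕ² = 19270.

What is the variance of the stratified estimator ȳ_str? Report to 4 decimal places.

34.6541

Var(ȳ_str) = Σₕ Wₕ²(1 − fₕ)sₕ²/nₕ with Wₕ = Nₕ/N, N = 23538.
Suburban: Wₕ = 0.14933299; term = 0.14933299²·(1 − 0.18549075)·6290/652 = 0.17523087.
Urban: Wₕ = 0.17834990; term = 0.17834990²·(1 − 0.03454026)·142000/145 = 30.074628.
Rural: Wₕ = 0.67231710; term = 0.67231710²·(1 − 0.11109005)·19270/1758 = 4.4042193.
Sum = 34.654078.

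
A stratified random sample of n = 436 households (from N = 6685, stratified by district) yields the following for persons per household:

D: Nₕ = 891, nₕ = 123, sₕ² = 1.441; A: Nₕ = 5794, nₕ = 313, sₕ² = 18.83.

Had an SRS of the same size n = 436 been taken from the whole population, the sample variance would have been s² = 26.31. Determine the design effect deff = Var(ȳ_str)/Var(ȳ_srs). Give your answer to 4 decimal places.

0.7611

Var(ȳ_str) = Σ Wₕ²(1−fₕ)sₕ²/nₕ with Wₕ = Nₕ/6685:
  D: (891/6685)²·(1−123/891)·1.441/123 = 1.7938865 × 10^-4
  A: (5794/6685)²·(1−313/5794)·18.83/313 = 0.042750525
  → Var(ȳ_str) = 0.042929914.
Var(ȳ_srs) = (1 − 436/6685)·26.31/436 = 0.05640836.
deff = 0.042929914 / 0.05640836 = 0.7611.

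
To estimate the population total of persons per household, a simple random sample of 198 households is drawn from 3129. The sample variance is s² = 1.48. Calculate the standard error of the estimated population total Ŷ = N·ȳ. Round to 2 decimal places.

261.82

Var(Ŷ) = N²·Var(ȳ) = N²·(1 − n/N)·s²/n.
f = 198/3129 = 0.06327900; Var(ȳ) = 0.93672100·1.48/198 = 0.0070017529.
Var(Ŷ) = 3129² · 0.0070017529 = 68551.649.
SE(Ŷ) = √(68551.649) = 261.82.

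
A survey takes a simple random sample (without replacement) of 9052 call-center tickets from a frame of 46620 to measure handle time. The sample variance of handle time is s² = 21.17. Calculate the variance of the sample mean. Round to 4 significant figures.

0.001885

Under SRS without replacement, Var(ȳ) = (1 − f)·s²/n with f = n/N = 9052/46620 = 0.19416559.
Var(ȳ) = (1 − 0.19416559)·21.17/9052 = 0.80583441·0.0023387097 = 0.0018846127.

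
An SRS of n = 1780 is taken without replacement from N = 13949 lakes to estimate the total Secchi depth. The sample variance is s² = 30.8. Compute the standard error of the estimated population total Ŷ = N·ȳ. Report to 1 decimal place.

Var(Ŷ) = N²·Var(ȳ) = N²·(1 − n/N)·s²/n.
f = 1780/13949 = 0.12760771; Var(ȳ) = 0.87239229·30.8/1780 = 0.015095327.
Var(Ŷ) = 13949² · 0.015095327 = 2.9371672 × 10^6.
SE(Ŷ) = √(2.9371672 × 10^6) = 1713.8.

1713.8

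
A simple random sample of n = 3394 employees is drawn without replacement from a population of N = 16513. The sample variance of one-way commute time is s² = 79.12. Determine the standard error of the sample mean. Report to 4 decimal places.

0.1361

Under SRS without replacement, Var(ȳ) = (1 − f)·s²/n with f = n/N = 3394/16513 = 0.20553503.
Var(ȳ) = (1 − 0.20553503)·79.12/3394 = 0.79446497·0.023311727 = 0.01852035.
SE(ȳ) = √(0.01852035) = 0.1361.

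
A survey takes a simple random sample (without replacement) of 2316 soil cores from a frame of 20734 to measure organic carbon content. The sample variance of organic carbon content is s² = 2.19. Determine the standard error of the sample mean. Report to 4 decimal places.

Under SRS without replacement, Var(ȳ) = (1 − f)·s²/n with f = n/N = 2316/20734 = 0.11170059.
Var(ȳ) = (1 − 0.11170059)·2.19/2316 = 0.88829941·9.4559585 × 10^-4 = 8.3997224 × 10^-4.
SE(ȳ) = √(8.3997224 × 10^-4) = 0.0290.

0.0290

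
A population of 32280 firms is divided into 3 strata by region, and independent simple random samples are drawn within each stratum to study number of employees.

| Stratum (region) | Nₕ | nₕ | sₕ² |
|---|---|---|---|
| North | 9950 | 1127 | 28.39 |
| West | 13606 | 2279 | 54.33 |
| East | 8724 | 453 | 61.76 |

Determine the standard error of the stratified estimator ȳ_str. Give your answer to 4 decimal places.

Var(ȳ_str) = Σₕ Wₕ²(1 − fₕ)sₕ²/nₕ with Wₕ = Nₕ/N, N = 32280.
North: Wₕ = 0.30824040; term = 0.30824040²·(1 − 0.11326633)·28.39/1127 = 0.0021223343.
West: Wₕ = 0.42149938; term = 0.42149938²·(1 − 0.16749963)·54.33/2279 = 0.0035259301.
East: Wₕ = 0.27026022; term = 0.27026022²·(1 − 0.05192572)·61.76/453 = 0.0094409503.
Sum = 0.015089215.
SE = √(0.015089215) = 0.1228.

0.1228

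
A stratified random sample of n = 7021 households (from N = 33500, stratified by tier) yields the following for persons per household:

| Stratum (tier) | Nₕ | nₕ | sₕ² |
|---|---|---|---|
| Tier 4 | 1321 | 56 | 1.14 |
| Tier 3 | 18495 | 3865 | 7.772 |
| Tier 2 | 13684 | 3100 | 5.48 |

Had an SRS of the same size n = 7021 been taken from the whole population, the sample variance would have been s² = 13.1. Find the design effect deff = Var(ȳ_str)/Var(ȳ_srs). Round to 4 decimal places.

0.5040

Var(ȳ_str) = Σ Wₕ²(1−fₕ)sₕ²/nₕ with Wₕ = Nₕ/33500:
  Tier 4: (1321/33500)²·(1−56/1321)·1.14/56 = 3.0312416 × 10^-5
  Tier 3: (18495/33500)²·(1−3865/18495)·7.772/3865 = 4.8483319 × 10^-4
  Tier 2: (13684/33500)²·(1−3100/13684)·5.48/3100 = 2.2813512 × 10^-4
  → Var(ȳ_str) = 7.4328073 × 10^-4.
Var(ȳ_srs) = (1 − 7021/33500)·13.1/7021 = 0.0014747863.
deff = (7.4328073 × 10^-4) / 0.0014747863 = 0.5040.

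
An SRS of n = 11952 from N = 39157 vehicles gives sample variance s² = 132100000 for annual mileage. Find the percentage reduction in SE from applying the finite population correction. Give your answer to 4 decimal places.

f = n/N = 11952/39157 = 0.30523278.
SE_no-fpc = √(s²/n) = 105.13108; SE_fpc = √((1−f)s²/n) = 87.629589.
Ratio = √(1−f) = 0.83352698. Reduction = 100·(1 − 0.83352698) = 16.6473%.

16.6473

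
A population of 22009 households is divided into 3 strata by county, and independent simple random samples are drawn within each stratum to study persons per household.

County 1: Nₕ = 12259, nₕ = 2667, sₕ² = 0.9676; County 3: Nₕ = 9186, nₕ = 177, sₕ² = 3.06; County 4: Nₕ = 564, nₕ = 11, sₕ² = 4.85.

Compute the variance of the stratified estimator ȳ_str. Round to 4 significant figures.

0.003326

Var(ȳ_str) = Σₕ Wₕ²(1 − fₕ)sₕ²/nₕ with Wₕ = Nₕ/N, N = 22009.
County 1: Wₕ = 0.55699941; term = 0.55699941²·(1 − 0.21755445)·0.9676/2667 = 8.8071712 × 10^-5.
County 3: Wₕ = 0.41737471; term = 0.41737471²·(1 − 0.01926845)·3.06/177 = 0.0029535924.
County 4: Wₕ = 0.02562588; term = 0.02562588²·(1 − 0.01950355)·4.85/11 = 2.8389168 × 10^-4.
Sum = 0.0033255558.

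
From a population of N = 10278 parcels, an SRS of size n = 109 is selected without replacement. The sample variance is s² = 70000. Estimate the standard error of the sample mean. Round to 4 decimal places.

25.2070

Under SRS without replacement, Var(ȳ) = (1 − f)·s²/n with f = n/N = 109/10278 = 0.01060518.
Var(ȳ) = (1 − 0.01060518)·70000/109 = 0.98939482·642.20183 = 635.39117.
SE(ȳ) = √(635.39117) = 25.2070.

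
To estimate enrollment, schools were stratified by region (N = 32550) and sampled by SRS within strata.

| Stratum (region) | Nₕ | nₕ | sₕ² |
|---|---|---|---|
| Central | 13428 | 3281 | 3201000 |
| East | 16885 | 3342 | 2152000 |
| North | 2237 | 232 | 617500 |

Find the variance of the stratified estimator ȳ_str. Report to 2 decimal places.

Var(ȳ_str) = Σₕ Wₕ²(1 − fₕ)sₕ²/nₕ with Wₕ = Nₕ/N, N = 32550.
Central: Wₕ = 0.41253456; term = 0.41253456²·(1 − 0.24434018)·3201000/3281 = 125.46612.
East: Wₕ = 0.51874040; term = 0.51874040²·(1 − 0.19792715)·2152000/3342 = 138.97919.
North: Wₕ = 0.06872504; term = 0.06872504²·(1 − 0.10371033)·617500/232 = 11.267494.
Sum = 275.7128.

275.71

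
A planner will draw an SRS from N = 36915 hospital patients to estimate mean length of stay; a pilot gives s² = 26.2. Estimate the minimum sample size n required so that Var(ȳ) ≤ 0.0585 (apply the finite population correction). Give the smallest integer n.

Without fpc, n₀ = s²/D = 26.2/0.0585 = 447.8632.
With fpc, (1 − n/N)·s²/n ≤ D requires n ≥ n₀/(1 + n₀/N) = 447.8632/(1 + 447.8632/36915) = 442.4947.
Rounding up, n = 443.

443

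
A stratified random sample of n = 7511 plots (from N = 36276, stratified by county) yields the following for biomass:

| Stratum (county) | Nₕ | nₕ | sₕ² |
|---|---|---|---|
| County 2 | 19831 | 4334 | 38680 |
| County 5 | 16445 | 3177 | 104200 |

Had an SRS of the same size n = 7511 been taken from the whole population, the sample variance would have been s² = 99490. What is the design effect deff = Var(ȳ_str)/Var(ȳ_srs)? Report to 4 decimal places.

0.7162

Var(ȳ_str) = Σ Wₕ²(1−fₕ)sₕ²/nₕ with Wₕ = Nₕ/36276:
  County 2: (19831/36276)²·(1−4334/19831)·38680/4334 = 2.0842558
  County 5: (16445/36276)²·(1−3177/16445)·104200/3177 = 5.4381484
  → Var(ȳ_str) = 7.5224042.
Var(ȳ_srs) = (1 − 7511/36276)·99490/7511 = 10.503321.
deff = 7.5224042 / 10.503321 = 0.7162.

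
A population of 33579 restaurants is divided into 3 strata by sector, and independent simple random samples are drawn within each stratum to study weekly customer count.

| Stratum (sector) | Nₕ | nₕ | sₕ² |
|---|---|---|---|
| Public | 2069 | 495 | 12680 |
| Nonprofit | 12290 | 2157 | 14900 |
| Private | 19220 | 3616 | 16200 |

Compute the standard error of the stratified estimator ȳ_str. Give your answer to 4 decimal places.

Var(ȳ_str) = Σₕ Wₕ²(1 − fₕ)sₕ²/nₕ with Wₕ = Nₕ/N, N = 33579.
Public: Wₕ = 0.06161589; term = 0.06161589²·(1 − 0.23924601)·12680/495 = 0.073985013.
Nonprofit: Wₕ = 0.36600256; term = 0.36600256²·(1 − 0.17550854)·14900/2157 = 0.76294026.
Private: Wₕ = 0.57238155; term = 0.57238155²·(1 − 0.18813736)·16200/3616 = 1.1916272.
Sum = 2.0285525.
SE = √(2.0285525) = 1.4243.

1.4243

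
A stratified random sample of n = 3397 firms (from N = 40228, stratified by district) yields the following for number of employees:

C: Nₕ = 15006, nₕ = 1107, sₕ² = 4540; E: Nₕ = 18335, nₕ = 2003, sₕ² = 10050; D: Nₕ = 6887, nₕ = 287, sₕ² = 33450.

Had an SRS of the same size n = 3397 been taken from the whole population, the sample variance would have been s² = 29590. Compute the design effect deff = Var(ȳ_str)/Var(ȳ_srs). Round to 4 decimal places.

0.5932

Var(ȳ_str) = Σ Wₕ²(1−fₕ)sₕ²/nₕ with Wₕ = Nₕ/40228:
  C: (15006/40228)²·(1−1107/15006)·4540/1107 = 0.52856676
  E: (18335/40228)²·(1−2003/18335)·10050/2003 = 0.92842861
  D: (6887/40228)²·(1−287/6887)·33450/287 = 3.2736433
  → Var(ȳ_str) = 4.7306387.
Var(ȳ_srs) = (1 − 3397/40228)·29590/3397 = 7.9750697.
deff = 4.7306387 / 7.9750697 = 0.5932.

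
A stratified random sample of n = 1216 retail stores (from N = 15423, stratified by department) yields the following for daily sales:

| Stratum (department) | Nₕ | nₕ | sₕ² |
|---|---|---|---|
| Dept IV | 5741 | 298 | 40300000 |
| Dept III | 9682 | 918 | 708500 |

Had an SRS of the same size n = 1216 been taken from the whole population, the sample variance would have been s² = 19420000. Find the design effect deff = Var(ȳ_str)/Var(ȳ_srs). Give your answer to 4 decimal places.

Var(ȳ_str) = Σ Wₕ²(1−fₕ)sₕ²/nₕ with Wₕ = Nₕ/15423:
  Dept IV: (5741/15423)²·(1−298/5741)·40300000/298 = 17765.48
  Dept III: (9682/15423)²·(1−918/9682)·708500/918 = 275.31312
  → Var(ȳ_str) = 18040.793.
Var(ȳ_srs) = (1 − 1216/15423)·19420000/1216 = 14711.236.
deff = 18040.793 / 14711.236 = 1.2263.

1.2263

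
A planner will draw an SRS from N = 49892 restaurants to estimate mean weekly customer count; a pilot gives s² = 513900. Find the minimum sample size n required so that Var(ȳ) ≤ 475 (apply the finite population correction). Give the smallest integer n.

Without fpc, n₀ = s²/D = 513900/475 = 1081.8947.
With fpc, (1 − n/N)·s²/n ≤ D requires n ≥ n₀/(1 + n₀/N) = 1081.8947/(1 + 1081.8947/49892) = 1058.9320.
Rounding up, n = 1059.

1059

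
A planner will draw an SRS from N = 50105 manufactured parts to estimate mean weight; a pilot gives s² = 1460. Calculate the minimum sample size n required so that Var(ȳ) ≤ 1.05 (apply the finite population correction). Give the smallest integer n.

Without fpc, n₀ = s²/D = 1460/1.05 = 1390.4762.
With fpc, (1 − n/N)·s²/n ≤ D requires n ≥ n₀/(1 + n₀/N) = 1390.4762/(1 + 1390.4762/50105) = 1352.9307.
Rounding up, n = 1353.

1353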